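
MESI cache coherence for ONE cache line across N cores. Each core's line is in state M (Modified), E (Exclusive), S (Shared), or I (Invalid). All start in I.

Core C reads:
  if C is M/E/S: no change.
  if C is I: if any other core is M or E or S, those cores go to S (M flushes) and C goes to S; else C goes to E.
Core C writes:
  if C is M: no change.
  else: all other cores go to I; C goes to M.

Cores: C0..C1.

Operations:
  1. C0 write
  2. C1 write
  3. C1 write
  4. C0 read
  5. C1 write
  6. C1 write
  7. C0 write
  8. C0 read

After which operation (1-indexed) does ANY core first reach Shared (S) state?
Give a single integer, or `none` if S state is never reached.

Op 1: C0 write [C0 write: invalidate none -> C0=M] -> [M,I]
Op 2: C1 write [C1 write: invalidate ['C0=M'] -> C1=M] -> [I,M]
Op 3: C1 write [C1 write: already M (modified), no change] -> [I,M]
Op 4: C0 read [C0 read from I: others=['C1=M'] -> C0=S, others downsized to S] -> [S,S]
  -> First S state at op 4; remaining ops need not be traced.

Answer: 4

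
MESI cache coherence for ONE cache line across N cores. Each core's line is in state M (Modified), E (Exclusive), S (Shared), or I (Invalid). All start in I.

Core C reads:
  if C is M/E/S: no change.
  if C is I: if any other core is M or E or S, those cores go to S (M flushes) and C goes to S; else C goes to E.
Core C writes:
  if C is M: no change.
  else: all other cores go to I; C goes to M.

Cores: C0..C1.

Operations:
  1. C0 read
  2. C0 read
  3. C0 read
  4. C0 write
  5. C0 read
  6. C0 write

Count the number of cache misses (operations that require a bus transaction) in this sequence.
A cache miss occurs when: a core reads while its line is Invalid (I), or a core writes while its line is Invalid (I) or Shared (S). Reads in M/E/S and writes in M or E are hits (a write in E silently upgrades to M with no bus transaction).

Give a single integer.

Answer: 1

Derivation:
Op 1: C0 read [C0 read from I: no other sharers -> C0=E (exclusive)] -> [E,I] [MISS #1: read from I]
Op 2: C0 read [C0 read: already in E, no change] -> [E,I] [hit: read from E]
Op 3: C0 read [C0 read: already in E, no change] -> [E,I] [hit: read from E]
Op 4: C0 write [C0 write: invalidate none -> C0=M] -> [M,I] [hit: write from E is a silent E->M upgrade, no bus transaction]
Op 5: C0 read [C0 read: already in M, no change] -> [M,I] [hit: read from M]
Op 6: C0 write [C0 write: already M (modified), no change] -> [M,I] [hit: write from M]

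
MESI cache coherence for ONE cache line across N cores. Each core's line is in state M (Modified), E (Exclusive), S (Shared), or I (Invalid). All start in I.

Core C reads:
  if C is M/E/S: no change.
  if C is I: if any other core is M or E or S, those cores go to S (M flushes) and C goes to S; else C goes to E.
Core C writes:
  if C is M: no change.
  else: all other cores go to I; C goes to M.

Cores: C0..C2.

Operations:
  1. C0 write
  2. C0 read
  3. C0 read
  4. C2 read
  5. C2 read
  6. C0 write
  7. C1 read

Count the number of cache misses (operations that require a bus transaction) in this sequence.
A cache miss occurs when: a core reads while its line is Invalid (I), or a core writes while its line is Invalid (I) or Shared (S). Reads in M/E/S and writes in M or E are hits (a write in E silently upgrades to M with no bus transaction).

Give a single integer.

Answer: 4

Derivation:
Op 1: C0 write [C0 write: invalidate none -> C0=M] -> [M,I,I] [MISS #1: write from I]
Op 2: C0 read [C0 read: already in M, no change] -> [M,I,I] [hit: read from M]
Op 3: C0 read [C0 read: already in M, no change] -> [M,I,I] [hit: read from M]
Op 4: C2 read [C2 read from I: others=['C0=M'] -> C2=S, others downsized to S] -> [S,I,S] [MISS #2: read from I]
Op 5: C2 read [C2 read: already in S, no change] -> [S,I,S] [hit: read from S]
Op 6: C0 write [C0 write: invalidate ['C2=S'] -> C0=M] -> [M,I,I] [MISS #3: write from S]
Op 7: C1 read [C1 read from I: others=['C0=M'] -> C1=S, others downsized to S] -> [S,S,I] [MISS #4: read from I]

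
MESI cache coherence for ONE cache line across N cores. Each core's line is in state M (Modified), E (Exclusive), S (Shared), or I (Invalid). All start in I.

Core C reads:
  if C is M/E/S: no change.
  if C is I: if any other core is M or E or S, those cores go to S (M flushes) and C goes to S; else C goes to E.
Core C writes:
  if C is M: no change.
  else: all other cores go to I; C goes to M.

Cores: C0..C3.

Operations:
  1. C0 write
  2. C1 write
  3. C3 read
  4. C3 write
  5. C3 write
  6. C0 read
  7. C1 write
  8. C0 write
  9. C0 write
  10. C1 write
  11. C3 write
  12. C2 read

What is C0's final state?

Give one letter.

Op 1: C0 write [C0 write: invalidate none -> C0=M] -> [M,I,I,I]
Op 2: C1 write [C1 write: invalidate ['C0=M'] -> C1=M] -> [I,M,I,I]
Op 3: C3 read [C3 read from I: others=['C1=M'] -> C3=S, others downsized to S] -> [I,S,I,S]
Op 4: C3 write [C3 write: invalidate ['C1=S'] -> C3=M] -> [I,I,I,M]
Op 5: C3 write [C3 write: already M (modified), no change] -> [I,I,I,M]
Op 6: C0 read [C0 read from I: others=['C3=M'] -> C0=S, others downsized to S] -> [S,I,I,S]
Op 7: C1 write [C1 write: invalidate ['C0=S', 'C3=S'] -> C1=M] -> [I,M,I,I]
Op 8: C0 write [C0 write: invalidate ['C1=M'] -> C0=M] -> [M,I,I,I]
Op 9: C0 write [C0 write: already M (modified), no change] -> [M,I,I,I]
Op 10: C1 write [C1 write: invalidate ['C0=M'] -> C1=M] -> [I,M,I,I]
Op 11: C3 write [C3 write: invalidate ['C1=M'] -> C3=M] -> [I,I,I,M]
Op 12: C2 read [C2 read from I: others=['C3=M'] -> C2=S, others downsized to S] -> [I,I,S,S]

Answer: I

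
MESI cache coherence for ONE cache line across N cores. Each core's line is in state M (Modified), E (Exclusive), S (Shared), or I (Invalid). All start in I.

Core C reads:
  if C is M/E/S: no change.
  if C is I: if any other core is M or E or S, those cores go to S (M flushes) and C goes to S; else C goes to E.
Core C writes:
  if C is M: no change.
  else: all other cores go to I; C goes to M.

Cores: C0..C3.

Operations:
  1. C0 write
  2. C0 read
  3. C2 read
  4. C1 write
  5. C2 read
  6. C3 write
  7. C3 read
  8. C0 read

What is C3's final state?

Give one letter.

Answer: S

Derivation:
Op 1: C0 write [C0 write: invalidate none -> C0=M] -> [M,I,I,I]
Op 2: C0 read [C0 read: already in M, no change] -> [M,I,I,I]
Op 3: C2 read [C2 read from I: others=['C0=M'] -> C2=S, others downsized to S] -> [S,I,S,I]
Op 4: C1 write [C1 write: invalidate ['C0=S', 'C2=S'] -> C1=M] -> [I,M,I,I]
Op 5: C2 read [C2 read from I: others=['C1=M'] -> C2=S, others downsized to S] -> [I,S,S,I]
Op 6: C3 write [C3 write: invalidate ['C1=S', 'C2=S'] -> C3=M] -> [I,I,I,M]
Op 7: C3 read [C3 read: already in M, no change] -> [I,I,I,M]
Op 8: C0 read [C0 read from I: others=['C3=M'] -> C0=S, others downsized to S] -> [S,I,I,S]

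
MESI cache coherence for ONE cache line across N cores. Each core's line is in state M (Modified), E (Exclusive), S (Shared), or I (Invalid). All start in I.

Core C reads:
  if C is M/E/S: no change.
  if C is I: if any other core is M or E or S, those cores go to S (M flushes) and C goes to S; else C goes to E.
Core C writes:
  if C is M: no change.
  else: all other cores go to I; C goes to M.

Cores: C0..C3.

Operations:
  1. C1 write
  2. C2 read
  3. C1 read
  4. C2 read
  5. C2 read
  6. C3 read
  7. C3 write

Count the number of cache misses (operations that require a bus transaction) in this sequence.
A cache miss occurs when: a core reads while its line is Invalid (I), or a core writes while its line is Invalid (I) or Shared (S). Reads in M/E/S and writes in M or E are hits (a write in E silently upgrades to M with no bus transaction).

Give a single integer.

Answer: 4

Derivation:
Op 1: C1 write [C1 write: invalidate none -> C1=M] -> [I,M,I,I] [MISS #1: write from I]
Op 2: C2 read [C2 read from I: others=['C1=M'] -> C2=S, others downsized to S] -> [I,S,S,I] [MISS #2: read from I]
Op 3: C1 read [C1 read: already in S, no change] -> [I,S,S,I] [hit: read from S]
Op 4: C2 read [C2 read: already in S, no change] -> [I,S,S,I] [hit: read from S]
Op 5: C2 read [C2 read: already in S, no change] -> [I,S,S,I] [hit: read from S]
Op 6: C3 read [C3 read from I: others=['C1=S', 'C2=S'] -> C3=S, others downsized to S] -> [I,S,S,S] [MISS #3: read from I]
Op 7: C3 write [C3 write: invalidate ['C1=S', 'C2=S'] -> C3=M] -> [I,I,I,M] [MISS #4: write from S]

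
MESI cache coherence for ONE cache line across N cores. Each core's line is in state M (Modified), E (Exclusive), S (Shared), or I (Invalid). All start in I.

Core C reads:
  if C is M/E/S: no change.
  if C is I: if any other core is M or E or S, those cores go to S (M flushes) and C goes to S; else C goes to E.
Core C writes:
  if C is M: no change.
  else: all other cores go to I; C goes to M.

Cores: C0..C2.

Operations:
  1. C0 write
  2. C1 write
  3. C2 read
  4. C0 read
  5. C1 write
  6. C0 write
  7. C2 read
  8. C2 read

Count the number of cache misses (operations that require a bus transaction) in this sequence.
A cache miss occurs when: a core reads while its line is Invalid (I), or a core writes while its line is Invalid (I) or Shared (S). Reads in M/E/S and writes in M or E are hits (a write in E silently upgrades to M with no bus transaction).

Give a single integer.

Op 1: C0 write [C0 write: invalidate none -> C0=M] -> [M,I,I] [MISS #1: write from I]
Op 2: C1 write [C1 write: invalidate ['C0=M'] -> C1=M] -> [I,M,I] [MISS #2: write from I]
Op 3: C2 read [C2 read from I: others=['C1=M'] -> C2=S, others downsized to S] -> [I,S,S] [MISS #3: read from I]
Op 4: C0 read [C0 read from I: others=['C1=S', 'C2=S'] -> C0=S, others downsized to S] -> [S,S,S] [MISS #4: read from I]
Op 5: C1 write [C1 write: invalidate ['C0=S', 'C2=S'] -> C1=M] -> [I,M,I] [MISS #5: write from S]
Op 6: C0 write [C0 write: invalidate ['C1=M'] -> C0=M] -> [M,I,I] [MISS #6: write from I]
Op 7: C2 read [C2 read from I: others=['C0=M'] -> C2=S, others downsized to S] -> [S,I,S] [MISS #7: read from I]
Op 8: C2 read [C2 read: already in S, no change] -> [S,I,S] [hit: read from S]

Answer: 7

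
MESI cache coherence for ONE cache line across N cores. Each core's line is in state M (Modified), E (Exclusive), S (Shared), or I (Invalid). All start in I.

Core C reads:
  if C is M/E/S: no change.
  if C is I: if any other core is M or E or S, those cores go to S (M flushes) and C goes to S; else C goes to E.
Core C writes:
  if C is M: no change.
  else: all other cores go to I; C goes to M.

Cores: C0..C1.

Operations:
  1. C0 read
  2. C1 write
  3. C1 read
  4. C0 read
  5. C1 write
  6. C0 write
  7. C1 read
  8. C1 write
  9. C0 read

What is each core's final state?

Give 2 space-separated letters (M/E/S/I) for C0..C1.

Op 1: C0 read [C0 read from I: no other sharers -> C0=E (exclusive)] -> [E,I]
Op 2: C1 write [C1 write: invalidate ['C0=E'] -> C1=M] -> [I,M]
Op 3: C1 read [C1 read: already in M, no change] -> [I,M]
Op 4: C0 read [C0 read from I: others=['C1=M'] -> C0=S, others downsized to S] -> [S,S]
Op 5: C1 write [C1 write: invalidate ['C0=S'] -> C1=M] -> [I,M]
Op 6: C0 write [C0 write: invalidate ['C1=M'] -> C0=M] -> [M,I]
Op 7: C1 read [C1 read from I: others=['C0=M'] -> C1=S, others downsized to S] -> [S,S]
Op 8: C1 write [C1 write: invalidate ['C0=S'] -> C1=M] -> [I,M]
Op 9: C0 read [C0 read from I: others=['C1=M'] -> C0=S, others downsized to S] -> [S,S]

Answer: S S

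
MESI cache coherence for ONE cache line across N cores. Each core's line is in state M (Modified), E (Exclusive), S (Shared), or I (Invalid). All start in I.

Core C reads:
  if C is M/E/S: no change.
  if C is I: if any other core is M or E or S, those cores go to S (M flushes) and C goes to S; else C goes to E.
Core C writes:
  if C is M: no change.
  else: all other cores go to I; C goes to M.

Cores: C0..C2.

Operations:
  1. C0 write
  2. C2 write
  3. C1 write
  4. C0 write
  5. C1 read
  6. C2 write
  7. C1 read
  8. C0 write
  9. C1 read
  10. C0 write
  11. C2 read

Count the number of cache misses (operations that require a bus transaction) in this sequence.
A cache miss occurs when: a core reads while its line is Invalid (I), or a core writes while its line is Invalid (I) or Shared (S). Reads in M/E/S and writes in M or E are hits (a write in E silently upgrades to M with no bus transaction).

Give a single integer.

Op 1: C0 write [C0 write: invalidate none -> C0=M] -> [M,I,I] [MISS #1: write from I]
Op 2: C2 write [C2 write: invalidate ['C0=M'] -> C2=M] -> [I,I,M] [MISS #2: write from I]
Op 3: C1 write [C1 write: invalidate ['C2=M'] -> C1=M] -> [I,M,I] [MISS #3: write from I]
Op 4: C0 write [C0 write: invalidate ['C1=M'] -> C0=M] -> [M,I,I] [MISS #4: write from I]
Op 5: C1 read [C1 read from I: others=['C0=M'] -> C1=S, others downsized to S] -> [S,S,I] [MISS #5: read from I]
Op 6: C2 write [C2 write: invalidate ['C0=S', 'C1=S'] -> C2=M] -> [I,I,M] [MISS #6: write from I]
Op 7: C1 read [C1 read from I: others=['C2=M'] -> C1=S, others downsized to S] -> [I,S,S] [MISS #7: read from I]
Op 8: C0 write [C0 write: invalidate ['C1=S', 'C2=S'] -> C0=M] -> [M,I,I] [MISS #8: write from I]
Op 9: C1 read [C1 read from I: others=['C0=M'] -> C1=S, others downsized to S] -> [S,S,I] [MISS #9: read from I]
Op 10: C0 write [C0 write: invalidate ['C1=S'] -> C0=M] -> [M,I,I] [MISS #10: write from S]
Op 11: C2 read [C2 read from I: others=['C0=M'] -> C2=S, others downsized to S] -> [S,I,S] [MISS #11: read from I]

Answer: 11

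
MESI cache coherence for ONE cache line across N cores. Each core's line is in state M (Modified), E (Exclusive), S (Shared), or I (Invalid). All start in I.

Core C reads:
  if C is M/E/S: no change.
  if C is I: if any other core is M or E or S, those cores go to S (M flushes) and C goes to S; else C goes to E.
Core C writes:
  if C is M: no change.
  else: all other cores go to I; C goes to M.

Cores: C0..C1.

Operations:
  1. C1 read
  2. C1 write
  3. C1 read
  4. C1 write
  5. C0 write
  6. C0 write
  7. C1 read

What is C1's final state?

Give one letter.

Op 1: C1 read [C1 read from I: no other sharers -> C1=E (exclusive)] -> [I,E]
Op 2: C1 write [C1 write: invalidate none -> C1=M] -> [I,M]
Op 3: C1 read [C1 read: already in M, no change] -> [I,M]
Op 4: C1 write [C1 write: already M (modified), no change] -> [I,M]
Op 5: C0 write [C0 write: invalidate ['C1=M'] -> C0=M] -> [M,I]
Op 6: C0 write [C0 write: already M (modified), no change] -> [M,I]
Op 7: C1 read [C1 read from I: others=['C0=M'] -> C1=S, others downsized to S] -> [S,S]

Answer: S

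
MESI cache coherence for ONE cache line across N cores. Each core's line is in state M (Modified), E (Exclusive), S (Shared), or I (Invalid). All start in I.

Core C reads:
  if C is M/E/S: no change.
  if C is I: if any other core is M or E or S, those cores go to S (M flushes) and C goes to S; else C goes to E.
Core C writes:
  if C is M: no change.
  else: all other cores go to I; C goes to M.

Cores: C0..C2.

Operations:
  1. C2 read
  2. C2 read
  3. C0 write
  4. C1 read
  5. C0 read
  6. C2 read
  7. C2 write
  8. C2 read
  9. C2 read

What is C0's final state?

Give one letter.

Op 1: C2 read [C2 read from I: no other sharers -> C2=E (exclusive)] -> [I,I,E]
Op 2: C2 read [C2 read: already in E, no change] -> [I,I,E]
Op 3: C0 write [C0 write: invalidate ['C2=E'] -> C0=M] -> [M,I,I]
Op 4: C1 read [C1 read from I: others=['C0=M'] -> C1=S, others downsized to S] -> [S,S,I]
Op 5: C0 read [C0 read: already in S, no change] -> [S,S,I]
Op 6: C2 read [C2 read from I: others=['C0=S', 'C1=S'] -> C2=S, others downsized to S] -> [S,S,S]
Op 7: C2 write [C2 write: invalidate ['C0=S', 'C1=S'] -> C2=M] -> [I,I,M]
Op 8: C2 read [C2 read: already in M, no change] -> [I,I,M]
Op 9: C2 read [C2 read: already in M, no change] -> [I,I,M]

Answer: I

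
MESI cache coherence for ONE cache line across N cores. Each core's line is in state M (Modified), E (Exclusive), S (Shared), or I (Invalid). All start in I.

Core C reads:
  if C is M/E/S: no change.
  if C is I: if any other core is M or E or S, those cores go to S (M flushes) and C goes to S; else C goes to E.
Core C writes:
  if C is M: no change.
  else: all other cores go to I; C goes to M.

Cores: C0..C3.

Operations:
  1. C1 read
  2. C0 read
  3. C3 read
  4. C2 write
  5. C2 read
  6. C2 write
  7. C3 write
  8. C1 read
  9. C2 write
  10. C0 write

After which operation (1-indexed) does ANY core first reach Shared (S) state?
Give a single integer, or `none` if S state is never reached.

Answer: 2

Derivation:
Op 1: C1 read [C1 read from I: no other sharers -> C1=E (exclusive)] -> [I,E,I,I]
Op 2: C0 read [C0 read from I: others=['C1=E'] -> C0=S, others downsized to S] -> [S,S,I,I]
  -> First S state at op 2; remaining ops need not be traced.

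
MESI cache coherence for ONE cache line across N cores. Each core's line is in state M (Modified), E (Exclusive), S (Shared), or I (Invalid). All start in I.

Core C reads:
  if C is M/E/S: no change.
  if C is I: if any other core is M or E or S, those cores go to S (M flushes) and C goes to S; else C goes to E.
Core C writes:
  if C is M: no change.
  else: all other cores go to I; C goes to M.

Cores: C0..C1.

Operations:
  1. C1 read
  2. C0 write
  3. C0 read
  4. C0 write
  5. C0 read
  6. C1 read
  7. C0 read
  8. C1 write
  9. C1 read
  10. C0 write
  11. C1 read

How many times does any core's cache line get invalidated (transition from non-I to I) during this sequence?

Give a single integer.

Answer: 3

Derivation:
Op 1: C1 read [C1 read from I: no other sharers -> C1=E (exclusive)] -> [I,E] (invalidations this op: 0; running total: 0)
Op 2: C0 write [C0 write: invalidate ['C1=E'] -> C0=M] -> [M,I] (invalidations this op: 1; running total: 1)
Op 3: C0 read [C0 read: already in M, no change] -> [M,I] (invalidations this op: 0; running total: 1)
Op 4: C0 write [C0 write: already M (modified), no change] -> [M,I] (invalidations this op: 0; running total: 1)
Op 5: C0 read [C0 read: already in M, no change] -> [M,I] (invalidations this op: 0; running total: 1)
Op 6: C1 read [C1 read from I: others=['C0=M'] -> C1=S, others downsized to S] -> [S,S] (invalidations this op: 0; running total: 1)
Op 7: C0 read [C0 read: already in S, no change] -> [S,S] (invalidations this op: 0; running total: 1)
Op 8: C1 write [C1 write: invalidate ['C0=S'] -> C1=M] -> [I,M] (invalidations this op: 1; running total: 2)
Op 9: C1 read [C1 read: already in M, no change] -> [I,M] (invalidations this op: 0; running total: 2)
Op 10: C0 write [C0 write: invalidate ['C1=M'] -> C0=M] -> [M,I] (invalidations this op: 1; running total: 3)
Op 11: C1 read [C1 read from I: others=['C0=M'] -> C1=S, others downsized to S] -> [S,S] (invalidations this op: 0; running total: 3)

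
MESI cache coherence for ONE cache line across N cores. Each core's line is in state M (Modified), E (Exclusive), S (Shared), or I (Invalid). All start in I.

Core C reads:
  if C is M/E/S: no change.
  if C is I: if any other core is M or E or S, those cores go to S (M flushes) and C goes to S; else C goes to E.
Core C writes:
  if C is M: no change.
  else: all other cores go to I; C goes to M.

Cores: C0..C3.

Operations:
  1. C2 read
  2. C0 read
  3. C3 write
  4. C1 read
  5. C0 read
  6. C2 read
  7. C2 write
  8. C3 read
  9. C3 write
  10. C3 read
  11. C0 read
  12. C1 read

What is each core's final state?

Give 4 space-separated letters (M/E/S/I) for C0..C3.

Op 1: C2 read [C2 read from I: no other sharers -> C2=E (exclusive)] -> [I,I,E,I]
Op 2: C0 read [C0 read from I: others=['C2=E'] -> C0=S, others downsized to S] -> [S,I,S,I]
Op 3: C3 write [C3 write: invalidate ['C0=S', 'C2=S'] -> C3=M] -> [I,I,I,M]
Op 4: C1 read [C1 read from I: others=['C3=M'] -> C1=S, others downsized to S] -> [I,S,I,S]
Op 5: C0 read [C0 read from I: others=['C1=S', 'C3=S'] -> C0=S, others downsized to S] -> [S,S,I,S]
Op 6: C2 read [C2 read from I: others=['C0=S', 'C1=S', 'C3=S'] -> C2=S, others downsized to S] -> [S,S,S,S]
Op 7: C2 write [C2 write: invalidate ['C0=S', 'C1=S', 'C3=S'] -> C2=M] -> [I,I,M,I]
Op 8: C3 read [C3 read from I: others=['C2=M'] -> C3=S, others downsized to S] -> [I,I,S,S]
Op 9: C3 write [C3 write: invalidate ['C2=S'] -> C3=M] -> [I,I,I,M]
Op 10: C3 read [C3 read: already in M, no change] -> [I,I,I,M]
Op 11: C0 read [C0 read from I: others=['C3=M'] -> C0=S, others downsized to S] -> [S,I,I,S]
Op 12: C1 read [C1 read from I: others=['C0=S', 'C3=S'] -> C1=S, others downsized to S] -> [S,S,I,S]

Answer: S S I S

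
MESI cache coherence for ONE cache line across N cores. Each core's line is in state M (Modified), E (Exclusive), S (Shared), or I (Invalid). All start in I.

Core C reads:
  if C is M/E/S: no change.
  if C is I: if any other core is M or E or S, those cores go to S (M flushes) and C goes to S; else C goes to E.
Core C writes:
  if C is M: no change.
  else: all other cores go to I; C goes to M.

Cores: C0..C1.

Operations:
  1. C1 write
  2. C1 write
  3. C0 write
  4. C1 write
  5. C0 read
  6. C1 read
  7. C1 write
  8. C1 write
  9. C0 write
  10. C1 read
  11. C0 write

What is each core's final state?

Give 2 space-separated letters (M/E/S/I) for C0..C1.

Op 1: C1 write [C1 write: invalidate none -> C1=M] -> [I,M]
Op 2: C1 write [C1 write: already M (modified), no change] -> [I,M]
Op 3: C0 write [C0 write: invalidate ['C1=M'] -> C0=M] -> [M,I]
Op 4: C1 write [C1 write: invalidate ['C0=M'] -> C1=M] -> [I,M]
Op 5: C0 read [C0 read from I: others=['C1=M'] -> C0=S, others downsized to S] -> [S,S]
Op 6: C1 read [C1 read: already in S, no change] -> [S,S]
Op 7: C1 write [C1 write: invalidate ['C0=S'] -> C1=M] -> [I,M]
Op 8: C1 write [C1 write: already M (modified), no change] -> [I,M]
Op 9: C0 write [C0 write: invalidate ['C1=M'] -> C0=M] -> [M,I]
Op 10: C1 read [C1 read from I: others=['C0=M'] -> C1=S, others downsized to S] -> [S,S]
Op 11: C0 write [C0 write: invalidate ['C1=S'] -> C0=M] -> [M,I]

Answer: M I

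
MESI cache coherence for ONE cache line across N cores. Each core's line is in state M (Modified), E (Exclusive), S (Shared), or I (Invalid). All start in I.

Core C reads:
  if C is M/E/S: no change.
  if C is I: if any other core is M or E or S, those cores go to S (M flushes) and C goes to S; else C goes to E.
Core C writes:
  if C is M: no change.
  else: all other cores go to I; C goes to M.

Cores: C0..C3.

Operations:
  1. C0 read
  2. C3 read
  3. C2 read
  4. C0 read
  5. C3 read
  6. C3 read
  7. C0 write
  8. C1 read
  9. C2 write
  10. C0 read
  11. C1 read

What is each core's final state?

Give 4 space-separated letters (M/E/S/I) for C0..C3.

Op 1: C0 read [C0 read from I: no other sharers -> C0=E (exclusive)] -> [E,I,I,I]
Op 2: C3 read [C3 read from I: others=['C0=E'] -> C3=S, others downsized to S] -> [S,I,I,S]
Op 3: C2 read [C2 read from I: others=['C0=S', 'C3=S'] -> C2=S, others downsized to S] -> [S,I,S,S]
Op 4: C0 read [C0 read: already in S, no change] -> [S,I,S,S]
Op 5: C3 read [C3 read: already in S, no change] -> [S,I,S,S]
Op 6: C3 read [C3 read: already in S, no change] -> [S,I,S,S]
Op 7: C0 write [C0 write: invalidate ['C2=S', 'C3=S'] -> C0=M] -> [M,I,I,I]
Op 8: C1 read [C1 read from I: others=['C0=M'] -> C1=S, others downsized to S] -> [S,S,I,I]
Op 9: C2 write [C2 write: invalidate ['C0=S', 'C1=S'] -> C2=M] -> [I,I,M,I]
Op 10: C0 read [C0 read from I: others=['C2=M'] -> C0=S, others downsized to S] -> [S,I,S,I]
Op 11: C1 read [C1 read from I: others=['C0=S', 'C2=S'] -> C1=S, others downsized to S] -> [S,S,S,I]

Answer: S S S I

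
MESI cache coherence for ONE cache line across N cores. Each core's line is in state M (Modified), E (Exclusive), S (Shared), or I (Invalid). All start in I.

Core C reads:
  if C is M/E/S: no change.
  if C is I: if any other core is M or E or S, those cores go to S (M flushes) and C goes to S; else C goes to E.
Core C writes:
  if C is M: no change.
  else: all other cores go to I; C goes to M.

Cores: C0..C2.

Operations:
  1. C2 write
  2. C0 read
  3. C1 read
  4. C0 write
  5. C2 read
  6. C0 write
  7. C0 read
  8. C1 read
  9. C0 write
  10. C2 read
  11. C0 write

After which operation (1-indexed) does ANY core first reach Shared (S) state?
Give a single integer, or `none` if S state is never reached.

Answer: 2

Derivation:
Op 1: C2 write [C2 write: invalidate none -> C2=M] -> [I,I,M]
Op 2: C0 read [C0 read from I: others=['C2=M'] -> C0=S, others downsized to S] -> [S,I,S]
  -> First S state at op 2; remaining ops need not be traced.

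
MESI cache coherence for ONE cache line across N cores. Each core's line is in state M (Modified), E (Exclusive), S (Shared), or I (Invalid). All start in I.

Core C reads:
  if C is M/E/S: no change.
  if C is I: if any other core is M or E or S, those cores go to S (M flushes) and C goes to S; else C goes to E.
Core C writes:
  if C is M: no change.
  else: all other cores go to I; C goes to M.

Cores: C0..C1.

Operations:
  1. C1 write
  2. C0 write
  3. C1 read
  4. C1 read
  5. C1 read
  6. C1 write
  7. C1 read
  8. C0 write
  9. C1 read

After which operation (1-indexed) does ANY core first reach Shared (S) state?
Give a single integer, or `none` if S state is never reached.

Op 1: C1 write [C1 write: invalidate none -> C1=M] -> [I,M]
Op 2: C0 write [C0 write: invalidate ['C1=M'] -> C0=M] -> [M,I]
Op 3: C1 read [C1 read from I: others=['C0=M'] -> C1=S, others downsized to S] -> [S,S]
  -> First S state at op 3; remaining ops need not be traced.

Answer: 3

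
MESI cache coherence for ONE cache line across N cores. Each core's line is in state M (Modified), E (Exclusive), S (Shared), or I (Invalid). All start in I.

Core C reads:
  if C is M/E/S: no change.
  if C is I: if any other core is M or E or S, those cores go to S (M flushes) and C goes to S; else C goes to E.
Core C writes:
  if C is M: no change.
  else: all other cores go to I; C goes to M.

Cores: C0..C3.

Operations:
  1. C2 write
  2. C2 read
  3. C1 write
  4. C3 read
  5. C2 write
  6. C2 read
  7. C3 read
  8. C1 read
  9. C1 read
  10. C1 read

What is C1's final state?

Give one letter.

Op 1: C2 write [C2 write: invalidate none -> C2=M] -> [I,I,M,I]
Op 2: C2 read [C2 read: already in M, no change] -> [I,I,M,I]
Op 3: C1 write [C1 write: invalidate ['C2=M'] -> C1=M] -> [I,M,I,I]
Op 4: C3 read [C3 read from I: others=['C1=M'] -> C3=S, others downsized to S] -> [I,S,I,S]
Op 5: C2 write [C2 write: invalidate ['C1=S', 'C3=S'] -> C2=M] -> [I,I,M,I]
Op 6: C2 read [C2 read: already in M, no change] -> [I,I,M,I]
Op 7: C3 read [C3 read from I: others=['C2=M'] -> C3=S, others downsized to S] -> [I,I,S,S]
Op 8: C1 read [C1 read from I: others=['C2=S', 'C3=S'] -> C1=S, others downsized to S] -> [I,S,S,S]
Op 9: C1 read [C1 read: already in S, no change] -> [I,S,S,S]
Op 10: C1 read [C1 read: already in S, no change] -> [I,S,S,S]

Answer: S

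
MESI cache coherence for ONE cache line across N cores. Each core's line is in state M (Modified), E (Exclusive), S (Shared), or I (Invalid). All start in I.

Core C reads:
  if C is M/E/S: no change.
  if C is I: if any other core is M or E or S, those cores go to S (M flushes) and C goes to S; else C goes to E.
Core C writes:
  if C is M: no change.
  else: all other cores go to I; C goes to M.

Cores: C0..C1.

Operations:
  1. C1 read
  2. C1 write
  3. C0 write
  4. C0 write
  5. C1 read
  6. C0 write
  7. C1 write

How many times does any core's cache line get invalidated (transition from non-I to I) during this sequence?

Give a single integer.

Answer: 3

Derivation:
Op 1: C1 read [C1 read from I: no other sharers -> C1=E (exclusive)] -> [I,E] (invalidations this op: 0; running total: 0)
Op 2: C1 write [C1 write: invalidate none -> C1=M] -> [I,M] (invalidations this op: 0; running total: 0)
Op 3: C0 write [C0 write: invalidate ['C1=M'] -> C0=M] -> [M,I] (invalidations this op: 1; running total: 1)
Op 4: C0 write [C0 write: already M (modified), no change] -> [M,I] (invalidations this op: 0; running total: 1)
Op 5: C1 read [C1 read from I: others=['C0=M'] -> C1=S, others downsized to S] -> [S,S] (invalidations this op: 0; running total: 1)
Op 6: C0 write [C0 write: invalidate ['C1=S'] -> C0=M] -> [M,I] (invalidations this op: 1; running total: 2)
Op 7: C1 write [C1 write: invalidate ['C0=M'] -> C1=M] -> [I,M] (invalidations this op: 1; running total: 3)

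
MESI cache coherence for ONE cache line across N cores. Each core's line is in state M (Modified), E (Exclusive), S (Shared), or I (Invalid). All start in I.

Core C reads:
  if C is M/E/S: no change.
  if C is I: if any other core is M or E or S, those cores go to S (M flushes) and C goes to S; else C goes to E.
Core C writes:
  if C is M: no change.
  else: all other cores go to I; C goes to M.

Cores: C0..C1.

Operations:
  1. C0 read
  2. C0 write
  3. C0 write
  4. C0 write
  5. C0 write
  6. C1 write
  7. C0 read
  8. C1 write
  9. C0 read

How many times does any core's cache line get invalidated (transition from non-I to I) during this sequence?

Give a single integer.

Op 1: C0 read [C0 read from I: no other sharers -> C0=E (exclusive)] -> [E,I] (invalidations this op: 0; running total: 0)
Op 2: C0 write [C0 write: invalidate none -> C0=M] -> [M,I] (invalidations this op: 0; running total: 0)
Op 3: C0 write [C0 write: already M (modified), no change] -> [M,I] (invalidations this op: 0; running total: 0)
Op 4: C0 write [C0 write: already M (modified), no change] -> [M,I] (invalidations this op: 0; running total: 0)
Op 5: C0 write [C0 write: already M (modified), no change] -> [M,I] (invalidations this op: 0; running total: 0)
Op 6: C1 write [C1 write: invalidate ['C0=M'] -> C1=M] -> [I,M] (invalidations this op: 1; running total: 1)
Op 7: C0 read [C0 read from I: others=['C1=M'] -> C0=S, others downsized to S] -> [S,S] (invalidations this op: 0; running total: 1)
Op 8: C1 write [C1 write: invalidate ['C0=S'] -> C1=M] -> [I,M] (invalidations this op: 1; running total: 2)
Op 9: C0 read [C0 read from I: others=['C1=M'] -> C0=S, others downsized to S] -> [S,S] (invalidations this op: 0; running total: 2)

Answer: 2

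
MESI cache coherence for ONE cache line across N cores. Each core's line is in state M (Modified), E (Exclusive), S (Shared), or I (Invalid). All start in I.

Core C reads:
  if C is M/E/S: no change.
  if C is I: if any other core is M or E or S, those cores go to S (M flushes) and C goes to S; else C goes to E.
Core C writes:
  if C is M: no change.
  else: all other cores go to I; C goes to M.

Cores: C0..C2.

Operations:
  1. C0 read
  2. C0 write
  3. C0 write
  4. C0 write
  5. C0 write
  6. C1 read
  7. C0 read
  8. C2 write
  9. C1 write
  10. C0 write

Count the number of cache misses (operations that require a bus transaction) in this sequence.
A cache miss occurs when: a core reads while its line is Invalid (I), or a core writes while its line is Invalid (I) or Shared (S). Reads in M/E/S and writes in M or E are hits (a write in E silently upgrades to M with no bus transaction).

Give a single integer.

Answer: 5

Derivation:
Op 1: C0 read [C0 read from I: no other sharers -> C0=E (exclusive)] -> [E,I,I] [MISS #1: read from I]
Op 2: C0 write [C0 write: invalidate none -> C0=M] -> [M,I,I] [hit: write from E is a silent E->M upgrade, no bus transaction]
Op 3: C0 write [C0 write: already M (modified), no change] -> [M,I,I] [hit: write from M]
Op 4: C0 write [C0 write: already M (modified), no change] -> [M,I,I] [hit: write from M]
Op 5: C0 write [C0 write: already M (modified), no change] -> [M,I,I] [hit: write from M]
Op 6: C1 read [C1 read from I: others=['C0=M'] -> C1=S, others downsized to S] -> [S,S,I] [MISS #2: read from I]
Op 7: C0 read [C0 read: already in S, no change] -> [S,S,I] [hit: read from S]
Op 8: C2 write [C2 write: invalidate ['C0=S', 'C1=S'] -> C2=M] -> [I,I,M] [MISS #3: write from I]
Op 9: C1 write [C1 write: invalidate ['C2=M'] -> C1=M] -> [I,M,I] [MISS #4: write from I]
Op 10: C0 write [C0 write: invalidate ['C1=M'] -> C0=M] -> [M,I,I] [MISS #5: write from I]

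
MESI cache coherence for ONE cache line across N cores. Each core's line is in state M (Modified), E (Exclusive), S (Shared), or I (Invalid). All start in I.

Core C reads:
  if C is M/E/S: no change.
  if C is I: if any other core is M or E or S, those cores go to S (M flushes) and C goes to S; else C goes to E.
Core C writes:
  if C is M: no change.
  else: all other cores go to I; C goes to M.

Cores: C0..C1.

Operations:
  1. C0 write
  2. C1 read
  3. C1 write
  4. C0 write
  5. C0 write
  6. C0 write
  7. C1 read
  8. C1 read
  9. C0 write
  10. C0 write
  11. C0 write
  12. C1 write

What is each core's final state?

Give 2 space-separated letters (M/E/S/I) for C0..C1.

Op 1: C0 write [C0 write: invalidate none -> C0=M] -> [M,I]
Op 2: C1 read [C1 read from I: others=['C0=M'] -> C1=S, others downsized to S] -> [S,S]
Op 3: C1 write [C1 write: invalidate ['C0=S'] -> C1=M] -> [I,M]
Op 4: C0 write [C0 write: invalidate ['C1=M'] -> C0=M] -> [M,I]
Op 5: C0 write [C0 write: already M (modified), no change] -> [M,I]
Op 6: C0 write [C0 write: already M (modified), no change] -> [M,I]
Op 7: C1 read [C1 read from I: others=['C0=M'] -> C1=S, others downsized to S] -> [S,S]
Op 8: C1 read [C1 read: already in S, no change] -> [S,S]
Op 9: C0 write [C0 write: invalidate ['C1=S'] -> C0=M] -> [M,I]
Op 10: C0 write [C0 write: already M (modified), no change] -> [M,I]
Op 11: C0 write [C0 write: already M (modified), no change] -> [M,I]
Op 12: C1 write [C1 write: invalidate ['C0=M'] -> C1=M] -> [I,M]

Answer: I M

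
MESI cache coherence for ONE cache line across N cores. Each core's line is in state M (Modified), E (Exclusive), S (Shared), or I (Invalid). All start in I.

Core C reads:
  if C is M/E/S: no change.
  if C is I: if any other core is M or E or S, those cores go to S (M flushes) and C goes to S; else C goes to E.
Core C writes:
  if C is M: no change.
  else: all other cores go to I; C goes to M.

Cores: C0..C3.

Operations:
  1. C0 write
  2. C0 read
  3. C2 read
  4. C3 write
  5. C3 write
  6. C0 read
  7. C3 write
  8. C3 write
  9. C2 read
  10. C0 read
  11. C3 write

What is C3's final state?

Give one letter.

Op 1: C0 write [C0 write: invalidate none -> C0=M] -> [M,I,I,I]
Op 2: C0 read [C0 read: already in M, no change] -> [M,I,I,I]
Op 3: C2 read [C2 read from I: others=['C0=M'] -> C2=S, others downsized to S] -> [S,I,S,I]
Op 4: C3 write [C3 write: invalidate ['C0=S', 'C2=S'] -> C3=M] -> [I,I,I,M]
Op 5: C3 write [C3 write: already M (modified), no change] -> [I,I,I,M]
Op 6: C0 read [C0 read from I: others=['C3=M'] -> C0=S, others downsized to S] -> [S,I,I,S]
Op 7: C3 write [C3 write: invalidate ['C0=S'] -> C3=M] -> [I,I,I,M]
Op 8: C3 write [C3 write: already M (modified), no change] -> [I,I,I,M]
Op 9: C2 read [C2 read from I: others=['C3=M'] -> C2=S, others downsized to S] -> [I,I,S,S]
Op 10: C0 read [C0 read from I: others=['C2=S', 'C3=S'] -> C0=S, others downsized to S] -> [S,I,S,S]
Op 11: C3 write [C3 write: invalidate ['C0=S', 'C2=S'] -> C3=M] -> [I,I,I,M]

Answer: M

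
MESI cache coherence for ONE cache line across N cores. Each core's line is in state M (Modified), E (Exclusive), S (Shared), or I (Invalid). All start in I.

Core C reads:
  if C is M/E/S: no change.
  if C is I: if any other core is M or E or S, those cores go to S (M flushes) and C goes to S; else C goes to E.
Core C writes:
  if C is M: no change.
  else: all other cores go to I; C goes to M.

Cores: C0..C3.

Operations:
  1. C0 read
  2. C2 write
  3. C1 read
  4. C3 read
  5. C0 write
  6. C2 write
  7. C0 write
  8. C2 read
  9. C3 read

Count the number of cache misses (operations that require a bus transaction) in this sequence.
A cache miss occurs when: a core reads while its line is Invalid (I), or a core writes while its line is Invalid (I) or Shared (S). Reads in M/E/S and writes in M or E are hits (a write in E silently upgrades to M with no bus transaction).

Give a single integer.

Op 1: C0 read [C0 read from I: no other sharers -> C0=E (exclusive)] -> [E,I,I,I] [MISS #1: read from I]
Op 2: C2 write [C2 write: invalidate ['C0=E'] -> C2=M] -> [I,I,M,I] [MISS #2: write from I]
Op 3: C1 read [C1 read from I: others=['C2=M'] -> C1=S, others downsized to S] -> [I,S,S,I] [MISS #3: read from I]
Op 4: C3 read [C3 read from I: others=['C1=S', 'C2=S'] -> C3=S, others downsized to S] -> [I,S,S,S] [MISS #4: read from I]
Op 5: C0 write [C0 write: invalidate ['C1=S', 'C2=S', 'C3=S'] -> C0=M] -> [M,I,I,I] [MISS #5: write from I]
Op 6: C2 write [C2 write: invalidate ['C0=M'] -> C2=M] -> [I,I,M,I] [MISS #6: write from I]
Op 7: C0 write [C0 write: invalidate ['C2=M'] -> C0=M] -> [M,I,I,I] [MISS #7: write from I]
Op 8: C2 read [C2 read from I: others=['C0=M'] -> C2=S, others downsized to S] -> [S,I,S,I] [MISS #8: read from I]
Op 9: C3 read [C3 read from I: others=['C0=S', 'C2=S'] -> C3=S, others downsized to S] -> [S,I,S,S] [MISS #9: read from I]

Answer: 9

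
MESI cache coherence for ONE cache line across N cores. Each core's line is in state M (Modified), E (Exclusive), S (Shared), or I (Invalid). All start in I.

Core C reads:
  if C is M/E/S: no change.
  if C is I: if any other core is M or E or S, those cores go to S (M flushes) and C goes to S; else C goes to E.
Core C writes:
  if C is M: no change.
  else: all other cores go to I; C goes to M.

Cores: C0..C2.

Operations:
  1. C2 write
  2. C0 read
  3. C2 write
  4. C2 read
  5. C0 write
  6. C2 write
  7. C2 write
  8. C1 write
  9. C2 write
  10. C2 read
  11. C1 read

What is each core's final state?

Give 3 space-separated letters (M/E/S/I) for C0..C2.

Answer: I S S

Derivation:
Op 1: C2 write [C2 write: invalidate none -> C2=M] -> [I,I,M]
Op 2: C0 read [C0 read from I: others=['C2=M'] -> C0=S, others downsized to S] -> [S,I,S]
Op 3: C2 write [C2 write: invalidate ['C0=S'] -> C2=M] -> [I,I,M]
Op 4: C2 read [C2 read: already in M, no change] -> [I,I,M]
Op 5: C0 write [C0 write: invalidate ['C2=M'] -> C0=M] -> [M,I,I]
Op 6: C2 write [C2 write: invalidate ['C0=M'] -> C2=M] -> [I,I,M]
Op 7: C2 write [C2 write: already M (modified), no change] -> [I,I,M]
Op 8: C1 write [C1 write: invalidate ['C2=M'] -> C1=M] -> [I,M,I]
Op 9: C2 write [C2 write: invalidate ['C1=M'] -> C2=M] -> [I,I,M]
Op 10: C2 read [C2 read: already in M, no change] -> [I,I,M]
Op 11: C1 read [C1 read from I: others=['C2=M'] -> C1=S, others downsized to S] -> [I,S,S]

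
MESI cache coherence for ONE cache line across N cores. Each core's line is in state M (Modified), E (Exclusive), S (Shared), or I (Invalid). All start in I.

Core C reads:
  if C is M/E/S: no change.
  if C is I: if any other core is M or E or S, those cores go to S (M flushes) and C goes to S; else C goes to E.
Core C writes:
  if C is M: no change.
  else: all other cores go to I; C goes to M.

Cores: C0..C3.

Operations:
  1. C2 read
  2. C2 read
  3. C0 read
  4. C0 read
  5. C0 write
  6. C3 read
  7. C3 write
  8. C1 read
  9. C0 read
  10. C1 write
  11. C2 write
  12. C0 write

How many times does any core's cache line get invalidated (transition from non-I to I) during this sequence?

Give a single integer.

Op 1: C2 read [C2 read from I: no other sharers -> C2=E (exclusive)] -> [I,I,E,I] (invalidations this op: 0; running total: 0)
Op 2: C2 read [C2 read: already in E, no change] -> [I,I,E,I] (invalidations this op: 0; running total: 0)
Op 3: C0 read [C0 read from I: others=['C2=E'] -> C0=S, others downsized to S] -> [S,I,S,I] (invalidations this op: 0; running total: 0)
Op 4: C0 read [C0 read: already in S, no change] -> [S,I,S,I] (invalidations this op: 0; running total: 0)
Op 5: C0 write [C0 write: invalidate ['C2=S'] -> C0=M] -> [M,I,I,I] (invalidations this op: 1; running total: 1)
Op 6: C3 read [C3 read from I: others=['C0=M'] -> C3=S, others downsized to S] -> [S,I,I,S] (invalidations this op: 0; running total: 1)
Op 7: C3 write [C3 write: invalidate ['C0=S'] -> C3=M] -> [I,I,I,M] (invalidations this op: 1; running total: 2)
Op 8: C1 read [C1 read from I: others=['C3=M'] -> C1=S, others downsized to S] -> [I,S,I,S] (invalidations this op: 0; running total: 2)
Op 9: C0 read [C0 read from I: others=['C1=S', 'C3=S'] -> C0=S, others downsized to S] -> [S,S,I,S] (invalidations this op: 0; running total: 2)
Op 10: C1 write [C1 write: invalidate ['C0=S', 'C3=S'] -> C1=M] -> [I,M,I,I] (invalidations this op: 2; running total: 4)
Op 11: C2 write [C2 write: invalidate ['C1=M'] -> C2=M] -> [I,I,M,I] (invalidations this op: 1; running total: 5)
Op 12: C0 write [C0 write: invalidate ['C2=M'] -> C0=M] -> [M,I,I,I] (invalidations this op: 1; running total: 6)

Answer: 6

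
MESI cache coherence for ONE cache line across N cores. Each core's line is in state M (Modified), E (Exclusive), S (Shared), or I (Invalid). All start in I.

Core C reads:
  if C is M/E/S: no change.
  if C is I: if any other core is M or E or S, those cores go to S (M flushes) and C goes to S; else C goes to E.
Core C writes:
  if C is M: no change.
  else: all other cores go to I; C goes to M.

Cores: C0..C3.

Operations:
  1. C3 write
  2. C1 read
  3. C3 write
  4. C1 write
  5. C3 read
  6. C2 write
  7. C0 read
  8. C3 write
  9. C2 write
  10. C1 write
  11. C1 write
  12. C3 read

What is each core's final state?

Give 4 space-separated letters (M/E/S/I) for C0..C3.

Answer: I S I S

Derivation:
Op 1: C3 write [C3 write: invalidate none -> C3=M] -> [I,I,I,M]
Op 2: C1 read [C1 read from I: others=['C3=M'] -> C1=S, others downsized to S] -> [I,S,I,S]
Op 3: C3 write [C3 write: invalidate ['C1=S'] -> C3=M] -> [I,I,I,M]
Op 4: C1 write [C1 write: invalidate ['C3=M'] -> C1=M] -> [I,M,I,I]
Op 5: C3 read [C3 read from I: others=['C1=M'] -> C3=S, others downsized to S] -> [I,S,I,S]
Op 6: C2 write [C2 write: invalidate ['C1=S', 'C3=S'] -> C2=M] -> [I,I,M,I]
Op 7: C0 read [C0 read from I: others=['C2=M'] -> C0=S, others downsized to S] -> [S,I,S,I]
Op 8: C3 write [C3 write: invalidate ['C0=S', 'C2=S'] -> C3=M] -> [I,I,I,M]
Op 9: C2 write [C2 write: invalidate ['C3=M'] -> C2=M] -> [I,I,M,I]
Op 10: C1 write [C1 write: invalidate ['C2=M'] -> C1=M] -> [I,M,I,I]
Op 11: C1 write [C1 write: already M (modified), no change] -> [I,M,I,I]
Op 12: C3 read [C3 read from I: others=['C1=M'] -> C3=S, others downsized to S] -> [I,S,I,S]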